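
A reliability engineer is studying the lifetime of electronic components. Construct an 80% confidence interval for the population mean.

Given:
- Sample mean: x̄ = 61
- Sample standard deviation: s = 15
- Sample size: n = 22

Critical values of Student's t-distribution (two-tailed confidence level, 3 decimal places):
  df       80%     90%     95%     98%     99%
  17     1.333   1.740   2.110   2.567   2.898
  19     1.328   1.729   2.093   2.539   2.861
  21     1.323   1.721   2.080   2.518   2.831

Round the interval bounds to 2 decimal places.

The population standard deviation σ is unknown (only the sample standard deviation s is given), so use a t-interval with df = n - 1 = 22 - 1 = 21.

For 80% confidence with df = 21, t* = 1.323 (from t-table)

Standard error: SE = s/√n = 15/√22 = 3.198011

Margin of error: E = t* × SE = 1.323 × 3.198011 = 4.2310

T-interval: x̄ ± E = 61 ± 4.2310 = (56.7690, 65.2310)

Rounded to 2 decimal places:

(56.77, 65.23)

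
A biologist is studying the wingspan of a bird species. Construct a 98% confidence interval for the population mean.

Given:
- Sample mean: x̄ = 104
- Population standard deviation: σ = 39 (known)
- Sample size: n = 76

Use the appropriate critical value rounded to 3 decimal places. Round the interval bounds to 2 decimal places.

The population standard deviation σ is known, so use a z-interval (standard normal critical value).

For 98% confidence, z* = 2.326 (from standard normal table)

Standard error: SE = σ/√n = 39/√76 = 4.473607

Margin of error: E = z* × SE = 2.326 × 4.473607 = 10.4056

Z-interval: x̄ ± E = 104 ± 10.4056 = (93.5944, 114.4056)

Rounded to 2 decimal places:

(93.59, 114.41)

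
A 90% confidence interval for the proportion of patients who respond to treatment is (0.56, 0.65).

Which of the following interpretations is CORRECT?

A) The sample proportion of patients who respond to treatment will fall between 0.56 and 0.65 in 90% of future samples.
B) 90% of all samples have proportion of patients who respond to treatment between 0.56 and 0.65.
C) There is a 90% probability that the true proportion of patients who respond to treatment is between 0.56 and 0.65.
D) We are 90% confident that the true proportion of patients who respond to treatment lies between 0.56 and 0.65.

A confidence interval represents our confidence in the procedure, not a probability statement about the parameter.

Key concept: If we repeated this sampling process many times and computed a 90% CI each time, about 90% of those intervals would contain the true population parameter.

For this specific interval (0.56, 0.65):
- Midpoint (point estimate): 0.605
- Margin of error: 0.045

The correct interpretation is the one stating confidence that the true parameter lies in the interval — option D.

D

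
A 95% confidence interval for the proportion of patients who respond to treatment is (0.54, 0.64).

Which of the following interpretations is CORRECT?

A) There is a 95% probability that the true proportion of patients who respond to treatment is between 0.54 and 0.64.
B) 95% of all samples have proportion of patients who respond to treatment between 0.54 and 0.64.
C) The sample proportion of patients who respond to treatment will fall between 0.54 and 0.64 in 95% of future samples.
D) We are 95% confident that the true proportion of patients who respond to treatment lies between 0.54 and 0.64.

A confidence interval represents our confidence in the procedure, not a probability statement about the parameter.

Key concept: If we repeated this sampling process many times and computed a 95% CI each time, about 95% of those intervals would contain the true population parameter.

For this specific interval (0.54, 0.64):
- Midpoint (point estimate): 0.59
- Margin of error: 0.05

The correct interpretation is the one stating confidence that the true parameter lies in the interval — option D.

D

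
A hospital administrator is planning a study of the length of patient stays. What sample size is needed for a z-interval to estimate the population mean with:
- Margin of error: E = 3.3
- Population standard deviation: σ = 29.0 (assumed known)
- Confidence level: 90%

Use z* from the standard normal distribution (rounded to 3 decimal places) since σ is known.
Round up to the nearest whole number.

Using z* since population σ is known (z-interval formula).

For 90% confidence, z* = 1.645 (from standard normal table)

Sample size formula for z-interval: n = (z*σ/E)²

n = (1.645 × 29.0 / 3.3)²
  = (14.456061)²
  = 208.9777

Round up to the nearest whole number: n = 209

209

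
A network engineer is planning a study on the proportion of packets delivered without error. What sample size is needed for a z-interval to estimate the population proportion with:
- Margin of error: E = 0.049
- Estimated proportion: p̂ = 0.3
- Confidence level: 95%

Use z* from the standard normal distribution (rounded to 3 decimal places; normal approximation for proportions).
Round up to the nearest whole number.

Using z* for proportion z-interval (normal approximation).

For 95% confidence, z* = 1.96 (from standard normal table)

Sample size formula for proportion z-interval: n = z*²p̂(1-p̂)/E²

n = 1.96² × 0.3 × 0.7 / 0.049²
  = 3.8416 × 0.21 / 0.002401
  = 336 (exactly)

This is already a whole number, so no rounding up is needed: n = 336

336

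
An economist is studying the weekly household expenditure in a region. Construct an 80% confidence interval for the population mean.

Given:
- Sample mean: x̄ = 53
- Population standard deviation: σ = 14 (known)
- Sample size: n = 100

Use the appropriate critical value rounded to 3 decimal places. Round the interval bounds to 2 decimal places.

The population standard deviation σ is known, so use a z-interval (standard normal critical value).

For 80% confidence, z* = 1.282 (from standard normal table)

Standard error: SE = σ/√n = 14/√100 = 1.400000

Margin of error: E = z* × SE = 1.282 × 1.400000 = 1.7948

Z-interval: x̄ ± E = 53 ± 1.7948 = (51.2052, 54.7948)

Rounded to 2 decimal places:

(51.21, 54.79)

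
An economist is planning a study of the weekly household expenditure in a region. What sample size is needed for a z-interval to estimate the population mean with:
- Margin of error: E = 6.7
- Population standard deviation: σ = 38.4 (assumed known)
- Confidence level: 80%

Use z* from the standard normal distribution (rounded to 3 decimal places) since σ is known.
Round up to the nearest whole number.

Using z* since population σ is known (z-interval formula).

For 80% confidence, z* = 1.282 (from standard normal table)

Sample size formula for z-interval: n = (z*σ/E)²

n = (1.282 × 38.4 / 6.7)²
  = (7.347582)²
  = 53.9870

Round up to the nearest whole number: n = 54

54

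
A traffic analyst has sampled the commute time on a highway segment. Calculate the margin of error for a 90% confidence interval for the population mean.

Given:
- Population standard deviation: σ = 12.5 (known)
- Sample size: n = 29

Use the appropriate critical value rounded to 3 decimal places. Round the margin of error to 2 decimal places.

The population standard deviation σ is known, so use the z-interval margin of error formula.

For 90% confidence, z* = 1.645 (from standard normal table)

Margin of error formula for z-interval: E = z* × σ/√n

E = 1.645 × 12.5/√29
  = 1.645 × 2.321192
  = 3.8184

Rounded to 2 decimal places:

3.82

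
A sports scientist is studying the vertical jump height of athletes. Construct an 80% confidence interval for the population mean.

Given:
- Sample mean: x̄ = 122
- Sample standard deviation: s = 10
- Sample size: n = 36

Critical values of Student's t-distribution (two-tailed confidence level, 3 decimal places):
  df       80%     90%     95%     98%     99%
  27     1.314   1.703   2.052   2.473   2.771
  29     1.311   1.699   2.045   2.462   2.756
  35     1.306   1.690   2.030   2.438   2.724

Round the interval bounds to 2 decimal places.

The population standard deviation σ is unknown (only the sample standard deviation s is given), so use a t-interval with df = n - 1 = 36 - 1 = 35.

For 80% confidence with df = 35, t* = 1.306 (from t-table)

Standard error: SE = s/√n = 10/√36 = 1.666667

Margin of error: E = t* × SE = 1.306 × 1.666667 = 2.1767

T-interval: x̄ ± E = 122 ± 2.1767 = (119.8233, 124.1767)

Rounded to 2 decimal places:

(119.82, 124.18)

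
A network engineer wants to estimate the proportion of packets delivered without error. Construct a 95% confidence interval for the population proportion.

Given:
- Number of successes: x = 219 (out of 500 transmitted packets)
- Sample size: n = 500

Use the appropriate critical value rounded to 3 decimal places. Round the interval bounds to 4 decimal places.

Sample proportion: p̂ = 219/500 = 0.438000

Check conditions for normal approximation:
  np̂ = 219 ≥ 10 ✓
  n(1-p̂) = 281 ≥ 10 ✓

The sample is large enough, so use a z-interval (normal approximation) for the proportion.

For 95% confidence, z* = 1.96 (from standard normal table)

Standard error: SE = √(p̂(1-p̂)/n) = √(0.438000×0.562000/500) = 0.02218810

Margin of error: E = z* × SE = 1.96 × 0.02218810 = 0.043489

Z-interval: p̂ ± E = 0.438000 ± 0.043489 = (0.394511, 0.481489)

Rounded to 4 decimal places:

(0.3945, 0.4815)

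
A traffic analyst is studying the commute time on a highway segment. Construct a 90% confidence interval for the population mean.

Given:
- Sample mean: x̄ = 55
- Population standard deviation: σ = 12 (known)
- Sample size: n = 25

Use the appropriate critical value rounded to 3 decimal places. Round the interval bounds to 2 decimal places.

The population standard deviation σ is known, so use a z-interval (standard normal critical value).

For 90% confidence, z* = 1.645 (from standard normal table)

Standard error: SE = σ/√n = 12/√25 = 2.400000

Margin of error: E = z* × SE = 1.645 × 2.400000 = 3.9480

Z-interval: x̄ ± E = 55 ± 3.9480 = (51.0520, 58.9480)

Rounded to 2 decimal places:

(51.05, 58.95)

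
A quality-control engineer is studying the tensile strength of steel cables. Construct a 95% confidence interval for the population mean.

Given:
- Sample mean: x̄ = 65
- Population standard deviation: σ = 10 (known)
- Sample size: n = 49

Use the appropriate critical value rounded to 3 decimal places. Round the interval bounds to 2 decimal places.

The population standard deviation σ is known, so use a z-interval (standard normal critical value).

For 95% confidence, z* = 1.96 (from standard normal table)

Standard error: SE = σ/√n = 10/√49 = 1.428571

Margin of error: E = z* × SE = 1.96 × 1.428571 = 2.8000

Z-interval: x̄ ± E = 65 ± 2.8000 = (62.2000, 67.8000)

Rounded to 2 decimal places:

(62.20, 67.80)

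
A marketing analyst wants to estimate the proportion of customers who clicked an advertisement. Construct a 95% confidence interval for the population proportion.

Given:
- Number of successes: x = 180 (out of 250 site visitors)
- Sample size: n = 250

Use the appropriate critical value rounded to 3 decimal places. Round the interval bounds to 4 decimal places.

Sample proportion: p̂ = 180/250 = 0.720000

Check conditions for normal approximation:
  np̂ = 180 ≥ 10 ✓
  n(1-p̂) = 70 ≥ 10 ✓

The sample is large enough, so use a z-interval (normal approximation) for the proportion.

For 95% confidence, z* = 1.96 (from standard normal table)

Standard error: SE = √(p̂(1-p̂)/n) = √(0.720000×0.280000/250) = 0.02839718

Margin of error: E = z* × SE = 1.96 × 0.02839718 = 0.055658

Z-interval: p̂ ± E = 0.720000 ± 0.055658 = (0.664342, 0.775658)

Rounded to 4 decimal places:

(0.6643, 0.7757)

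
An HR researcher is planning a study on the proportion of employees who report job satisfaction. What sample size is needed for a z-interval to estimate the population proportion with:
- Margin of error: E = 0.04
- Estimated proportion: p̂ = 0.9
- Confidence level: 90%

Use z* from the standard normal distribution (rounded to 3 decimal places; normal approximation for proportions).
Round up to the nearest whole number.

Using z* for proportion z-interval (normal approximation).

For 90% confidence, z* = 1.645 (from standard normal table)

Sample size formula for proportion z-interval: n = z*²p̂(1-p̂)/E²

n = 1.645² × 0.9 × 0.1 / 0.04²
  = 2.706025 × 0.09 / 0.0016
  = 152.2139

Round up to the nearest whole number: n = 153

153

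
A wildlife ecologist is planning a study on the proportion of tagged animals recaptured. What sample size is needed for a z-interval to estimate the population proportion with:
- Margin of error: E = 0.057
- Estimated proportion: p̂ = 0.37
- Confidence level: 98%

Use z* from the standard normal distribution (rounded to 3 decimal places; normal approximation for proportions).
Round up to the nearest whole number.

Using z* for proportion z-interval (normal approximation).

For 98% confidence, z* = 2.326 (from standard normal table)

Sample size formula for proportion z-interval: n = z*²p̂(1-p̂)/E²

n = 2.326² × 0.37 × 0.63 / 0.057²
  = 5.410276 × 0.2331 / 0.003249
  = 388.1611

Round up to the nearest whole number: n = 389

389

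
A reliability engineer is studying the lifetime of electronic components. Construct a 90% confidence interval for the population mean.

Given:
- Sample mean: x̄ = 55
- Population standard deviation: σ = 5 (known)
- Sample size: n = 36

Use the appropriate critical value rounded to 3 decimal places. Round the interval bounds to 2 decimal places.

The population standard deviation σ is known, so use a z-interval (standard normal critical value).

For 90% confidence, z* = 1.645 (from standard normal table)

Standard error: SE = σ/√n = 5/√36 = 0.833333

Margin of error: E = z* × SE = 1.645 × 0.833333 = 1.3708

Z-interval: x̄ ± E = 55 ± 1.3708 = (53.6292, 56.3708)

Rounded to 2 decimal places:

(53.63, 56.37)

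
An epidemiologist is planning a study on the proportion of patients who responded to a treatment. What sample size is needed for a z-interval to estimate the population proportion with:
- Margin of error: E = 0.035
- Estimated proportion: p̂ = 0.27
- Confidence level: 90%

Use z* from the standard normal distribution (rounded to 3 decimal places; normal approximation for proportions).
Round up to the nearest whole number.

Using z* for proportion z-interval (normal approximation).

For 90% confidence, z* = 1.645 (from standard normal table)

Sample size formula for proportion z-interval: n = z*²p̂(1-p̂)/E²

n = 1.645² × 0.27 × 0.73 / 0.035²
  = 2.706025 × 0.1971 / 0.001225
  = 435.3939

Round up to the nearest whole number: n = 436

436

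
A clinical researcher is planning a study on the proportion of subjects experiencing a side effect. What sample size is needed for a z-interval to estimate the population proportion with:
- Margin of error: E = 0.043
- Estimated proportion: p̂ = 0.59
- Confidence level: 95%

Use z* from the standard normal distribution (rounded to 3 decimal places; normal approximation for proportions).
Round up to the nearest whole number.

Using z* for proportion z-interval (normal approximation).

For 95% confidence, z* = 1.96 (from standard normal table)

Sample size formula for proportion z-interval: n = z*²p̂(1-p̂)/E²

n = 1.96² × 0.59 × 0.41 / 0.043²
  = 3.8416 × 0.2419 / 0.001849
  = 502.5868

Round up to the nearest whole number: n = 503

503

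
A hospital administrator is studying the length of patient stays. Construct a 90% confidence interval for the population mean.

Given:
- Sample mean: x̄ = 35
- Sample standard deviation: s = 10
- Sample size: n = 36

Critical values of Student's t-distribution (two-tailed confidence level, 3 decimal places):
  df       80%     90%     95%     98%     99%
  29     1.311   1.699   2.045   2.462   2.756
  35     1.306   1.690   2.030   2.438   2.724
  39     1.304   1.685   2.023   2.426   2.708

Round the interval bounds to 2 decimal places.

The population standard deviation σ is unknown (only the sample standard deviation s is given), so use a t-interval with df = n - 1 = 36 - 1 = 35.

For 90% confidence with df = 35, t* = 1.690 (from t-table)

Standard error: SE = s/√n = 10/√36 = 1.666667

Margin of error: E = t* × SE = 1.690 × 1.666667 = 2.8167

T-interval: x̄ ± E = 35 ± 2.8167 = (32.1833, 37.8167)

Rounded to 2 decimal places:

(32.18, 37.82)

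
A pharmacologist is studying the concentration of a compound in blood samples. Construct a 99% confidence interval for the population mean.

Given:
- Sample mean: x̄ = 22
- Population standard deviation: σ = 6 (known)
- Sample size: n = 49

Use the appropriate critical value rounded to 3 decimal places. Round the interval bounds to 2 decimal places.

The population standard deviation σ is known, so use a z-interval (standard normal critical value).

For 99% confidence, z* = 2.576 (from standard normal table)

Standard error: SE = σ/√n = 6/√49 = 0.857143

Margin of error: E = z* × SE = 2.576 × 0.857143 = 2.2080

Z-interval: x̄ ± E = 22 ± 2.2080 = (19.7920, 24.2080)

Rounded to 2 decimal places:

(19.79, 24.21)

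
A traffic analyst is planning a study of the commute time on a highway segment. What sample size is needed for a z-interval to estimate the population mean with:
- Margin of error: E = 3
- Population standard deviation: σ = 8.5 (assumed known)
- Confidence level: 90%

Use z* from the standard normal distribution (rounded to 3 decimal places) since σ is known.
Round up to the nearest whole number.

Using z* since population σ is known (z-interval formula).

For 90% confidence, z* = 1.645 (from standard normal table)

Sample size formula for z-interval: n = (z*σ/E)²

n = (1.645 × 8.5 / 3)²
  = (4.660833)²
  = 21.7234

Round up to the nearest whole number: n = 22

22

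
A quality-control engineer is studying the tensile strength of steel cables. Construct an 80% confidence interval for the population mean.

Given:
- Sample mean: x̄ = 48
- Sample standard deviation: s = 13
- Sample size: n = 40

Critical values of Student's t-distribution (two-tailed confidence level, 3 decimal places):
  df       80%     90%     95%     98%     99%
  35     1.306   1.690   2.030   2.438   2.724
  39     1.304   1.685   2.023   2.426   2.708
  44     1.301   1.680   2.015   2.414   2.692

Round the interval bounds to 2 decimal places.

The population standard deviation σ is unknown (only the sample standard deviation s is given), so use a t-interval with df = n - 1 = 40 - 1 = 39.

For 80% confidence with df = 39, t* = 1.304 (from t-table)

Standard error: SE = s/√n = 13/√40 = 2.055480

Margin of error: E = t* × SE = 1.304 × 2.055480 = 2.6803

T-interval: x̄ ± E = 48 ± 2.6803 = (45.3197, 50.6803)

Rounded to 2 decimal places:

(45.32, 50.68)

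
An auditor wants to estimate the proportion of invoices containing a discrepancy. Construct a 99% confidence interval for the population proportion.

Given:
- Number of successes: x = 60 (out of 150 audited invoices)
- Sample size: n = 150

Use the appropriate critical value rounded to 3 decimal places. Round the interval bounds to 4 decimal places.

Sample proportion: p̂ = 60/150 = 0.400000

Check conditions for normal approximation:
  np̂ = 60 ≥ 10 ✓
  n(1-p̂) = 90 ≥ 10 ✓

The sample is large enough, so use a z-interval (normal approximation) for the proportion.

For 99% confidence, z* = 2.576 (from standard normal table)

Standard error: SE = √(p̂(1-p̂)/n) = √(0.400000×0.600000/150) = 0.04000000

Margin of error: E = z* × SE = 2.576 × 0.04000000 = 0.103040

Z-interval: p̂ ± E = 0.400000 ± 0.103040 = (0.296960, 0.503040)

Rounded to 4 decimal places:

(0.2970, 0.5030)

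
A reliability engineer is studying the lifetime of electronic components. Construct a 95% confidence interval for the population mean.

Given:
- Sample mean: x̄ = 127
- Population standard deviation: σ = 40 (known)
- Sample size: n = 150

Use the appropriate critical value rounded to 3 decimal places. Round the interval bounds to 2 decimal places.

The population standard deviation σ is known, so use a z-interval (standard normal critical value).

For 95% confidence, z* = 1.96 (from standard normal table)

Standard error: SE = σ/√n = 40/√150 = 3.265986

Margin of error: E = z* × SE = 1.96 × 3.265986 = 6.4013

Z-interval: x̄ ± E = 127 ± 6.4013 = (120.5987, 133.4013)

Rounded to 2 decimal places:

(120.60, 133.40)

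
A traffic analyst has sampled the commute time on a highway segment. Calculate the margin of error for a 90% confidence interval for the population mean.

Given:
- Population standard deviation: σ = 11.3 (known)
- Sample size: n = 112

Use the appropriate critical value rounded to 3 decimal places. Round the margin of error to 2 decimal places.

The population standard deviation σ is known, so use the z-interval margin of error formula.

For 90% confidence, z* = 1.645 (from standard normal table)

Margin of error formula for z-interval: E = z* × σ/√n

E = 1.645 × 11.3/√112
  = 1.645 × 1.067750
  = 1.7564

Rounded to 2 decimal places:

1.76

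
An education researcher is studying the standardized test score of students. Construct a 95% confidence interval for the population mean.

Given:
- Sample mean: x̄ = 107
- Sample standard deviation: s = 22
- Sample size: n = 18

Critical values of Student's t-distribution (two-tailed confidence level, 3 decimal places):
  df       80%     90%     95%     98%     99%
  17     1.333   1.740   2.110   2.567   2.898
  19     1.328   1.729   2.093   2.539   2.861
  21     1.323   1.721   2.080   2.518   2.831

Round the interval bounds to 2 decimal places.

The population standard deviation σ is unknown (only the sample standard deviation s is given), so use a t-interval with df = n - 1 = 18 - 1 = 17.

For 95% confidence with df = 17, t* = 2.110 (from t-table)

Standard error: SE = s/√n = 22/√18 = 5.185450

Margin of error: E = t* × SE = 2.110 × 5.185450 = 10.9413

T-interval: x̄ ± E = 107 ± 10.9413 = (96.0587, 117.9413)

Rounded to 2 decimal places:

(96.06, 117.94)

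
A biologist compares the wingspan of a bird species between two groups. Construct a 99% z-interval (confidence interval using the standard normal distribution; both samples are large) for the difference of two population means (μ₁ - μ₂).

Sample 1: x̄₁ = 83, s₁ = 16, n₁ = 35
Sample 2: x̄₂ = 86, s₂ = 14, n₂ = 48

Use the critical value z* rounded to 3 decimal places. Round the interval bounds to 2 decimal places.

Both samples are large (n₁ = 35 ≥ 30, n₂ = 48 ≥ 30), so a z-interval for the difference of means applies.

Point estimate: x̄₁ - x̄₂ = 83 - 86 = -3

Standard error: SE = √(s₁²/n₁ + s₂²/n₂)
= √(16²/35 + 14²/48)
= √(7.314286 + 4.083333)
= 3.376036

For 99% confidence, z* = 2.576 (from standard normal table)
Margin of error: E = z* × SE = 2.576 × 3.376036 = 8.6967

Z-interval: (x̄₁ - x̄₂) ± E = -3 ± 8.6967 = (-11.6967, 5.6967)

Rounded to 2 decimal places:

(-11.70, 5.70)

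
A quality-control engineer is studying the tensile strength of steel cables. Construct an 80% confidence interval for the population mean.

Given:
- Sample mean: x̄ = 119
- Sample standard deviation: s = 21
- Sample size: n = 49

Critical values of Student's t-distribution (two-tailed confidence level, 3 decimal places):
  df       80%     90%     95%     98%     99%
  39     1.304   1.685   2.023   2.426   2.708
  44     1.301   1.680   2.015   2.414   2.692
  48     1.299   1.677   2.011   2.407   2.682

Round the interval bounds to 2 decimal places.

The population standard deviation σ is unknown (only the sample standard deviation s is given), so use a t-interval with df = n - 1 = 49 - 1 = 48.

For 80% confidence with df = 48, t* = 1.299 (from t-table)

Standard error: SE = s/√n = 21/√49 = 3.000000

Margin of error: E = t* × SE = 1.299 × 3.000000 = 3.8970

T-interval: x̄ ± E = 119 ± 3.8970 = (115.1030, 122.8970)

Rounded to 2 decimal places:

(115.10, 122.90)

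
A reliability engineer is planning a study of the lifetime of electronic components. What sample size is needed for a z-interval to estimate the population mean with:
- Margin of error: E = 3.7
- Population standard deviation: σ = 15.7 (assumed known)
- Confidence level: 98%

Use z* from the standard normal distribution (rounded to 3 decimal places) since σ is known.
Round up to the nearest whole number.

Using z* since population σ is known (z-interval formula).

For 98% confidence, z* = 2.326 (from standard normal table)

Sample size formula for z-interval: n = (z*σ/E)²

n = (2.326 × 15.7 / 3.7)²
  = (9.869784)²
  = 97.4126

Round up to the nearest whole number: n = 98

98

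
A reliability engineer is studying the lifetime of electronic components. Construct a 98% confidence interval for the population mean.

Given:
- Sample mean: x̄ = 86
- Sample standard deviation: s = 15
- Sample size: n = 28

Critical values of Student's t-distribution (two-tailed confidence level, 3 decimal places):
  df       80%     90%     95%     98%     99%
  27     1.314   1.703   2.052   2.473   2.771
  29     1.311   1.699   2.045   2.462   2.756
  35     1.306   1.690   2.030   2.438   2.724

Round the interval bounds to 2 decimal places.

The population standard deviation σ is unknown (only the sample standard deviation s is given), so use a t-interval with df = n - 1 = 28 - 1 = 27.

For 98% confidence with df = 27, t* = 2.473 (from t-table)

Standard error: SE = s/√n = 15/√28 = 2.834734

Margin of error: E = t* × SE = 2.473 × 2.834734 = 7.0103

T-interval: x̄ ± E = 86 ± 7.0103 = (78.9897, 93.0103)

Rounded to 2 decimal places:

(78.99, 93.01)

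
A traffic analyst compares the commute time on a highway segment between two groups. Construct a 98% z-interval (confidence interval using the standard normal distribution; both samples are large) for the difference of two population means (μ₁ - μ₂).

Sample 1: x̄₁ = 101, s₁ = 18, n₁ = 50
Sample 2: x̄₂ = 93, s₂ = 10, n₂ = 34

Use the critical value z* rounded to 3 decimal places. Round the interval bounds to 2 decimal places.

Both samples are large (n₁ = 50 ≥ 30, n₂ = 34 ≥ 30), so a z-interval for the difference of means applies.

Point estimate: x̄₁ - x̄₂ = 101 - 93 = 8

Standard error: SE = √(s₁²/n₁ + s₂²/n₂)
= √(18²/50 + 10²/34)
= √(6.480000 + 2.941176)
= 3.069394

For 98% confidence, z* = 2.326 (from standard normal table)
Margin of error: E = z* × SE = 2.326 × 3.069394 = 7.1394

Z-interval: (x̄₁ - x̄₂) ± E = 8 ± 7.1394 = (0.8606, 15.1394)

Rounded to 2 decimal places:

(0.86, 15.14)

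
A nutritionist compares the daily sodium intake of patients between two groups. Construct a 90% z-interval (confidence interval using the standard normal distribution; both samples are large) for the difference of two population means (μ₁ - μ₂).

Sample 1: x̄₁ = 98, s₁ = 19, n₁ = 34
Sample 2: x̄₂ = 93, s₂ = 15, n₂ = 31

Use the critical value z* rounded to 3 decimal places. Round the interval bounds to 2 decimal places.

Both samples are large (n₁ = 34 ≥ 30, n₂ = 31 ≥ 30), so a z-interval for the difference of means applies.

Point estimate: x̄₁ - x̄₂ = 98 - 93 = 5

Standard error: SE = √(s₁²/n₁ + s₂²/n₂)
= √(19²/34 + 15²/31)
= √(10.617647 + 7.258065)
= 4.227968

For 90% confidence, z* = 1.645 (from standard normal table)
Margin of error: E = z* × SE = 1.645 × 4.227968 = 6.9550

Z-interval: (x̄₁ - x̄₂) ± E = 5 ± 6.9550 = (-1.9550, 11.9550)

Rounded to 2 decimal places:

(-1.96, 11.96)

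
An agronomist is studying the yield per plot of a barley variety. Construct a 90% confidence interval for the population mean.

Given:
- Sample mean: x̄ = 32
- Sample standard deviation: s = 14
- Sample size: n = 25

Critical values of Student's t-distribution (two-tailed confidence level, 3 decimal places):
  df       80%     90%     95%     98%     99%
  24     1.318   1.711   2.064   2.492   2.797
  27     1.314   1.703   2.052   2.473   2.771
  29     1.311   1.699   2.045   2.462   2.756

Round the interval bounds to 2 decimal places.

The population standard deviation σ is unknown (only the sample standard deviation s is given), so use a t-interval with df = n - 1 = 25 - 1 = 24.

For 90% confidence with df = 24, t* = 1.711 (from t-table)

Standard error: SE = s/√n = 14/√25 = 2.800000

Margin of error: E = t* × SE = 1.711 × 2.800000 = 4.7908

T-interval: x̄ ± E = 32 ± 4.7908 = (27.2092, 36.7908)

Rounded to 2 decimal places:

(27.21, 36.79)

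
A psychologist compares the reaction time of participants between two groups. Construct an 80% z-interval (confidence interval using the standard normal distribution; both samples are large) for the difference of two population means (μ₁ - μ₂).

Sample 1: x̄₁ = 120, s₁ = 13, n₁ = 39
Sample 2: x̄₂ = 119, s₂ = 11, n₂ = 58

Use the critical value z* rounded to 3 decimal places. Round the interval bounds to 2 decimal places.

Both samples are large (n₁ = 39 ≥ 30, n₂ = 58 ≥ 30), so a z-interval for the difference of means applies.

Point estimate: x̄₁ - x̄₂ = 120 - 119 = 1

Standard error: SE = √(s₁²/n₁ + s₂²/n₂)
= √(13²/39 + 11²/58)
= √(4.333333 + 2.086207)
= 2.533681

For 80% confidence, z* = 1.282 (from standard normal table)
Margin of error: E = z* × SE = 1.282 × 2.533681 = 3.2482

Z-interval: (x̄₁ - x̄₂) ± E = 1 ± 3.2482 = (-2.2482, 4.2482)

Rounded to 2 decimal places:

(-2.25, 4.25)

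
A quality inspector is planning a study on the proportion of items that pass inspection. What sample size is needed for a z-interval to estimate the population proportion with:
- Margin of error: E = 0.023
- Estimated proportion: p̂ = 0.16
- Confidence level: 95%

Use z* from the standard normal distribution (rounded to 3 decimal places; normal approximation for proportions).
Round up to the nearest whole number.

Using z* for proportion z-interval (normal approximation).

For 95% confidence, z* = 1.96 (from standard normal table)

Sample size formula for proportion z-interval: n = z*²p̂(1-p̂)/E²

n = 1.96² × 0.16 × 0.84 / 0.023²
  = 3.8416 × 0.1344 / 0.000529
  = 976.0133

Round up to the nearest whole number: n = 977

977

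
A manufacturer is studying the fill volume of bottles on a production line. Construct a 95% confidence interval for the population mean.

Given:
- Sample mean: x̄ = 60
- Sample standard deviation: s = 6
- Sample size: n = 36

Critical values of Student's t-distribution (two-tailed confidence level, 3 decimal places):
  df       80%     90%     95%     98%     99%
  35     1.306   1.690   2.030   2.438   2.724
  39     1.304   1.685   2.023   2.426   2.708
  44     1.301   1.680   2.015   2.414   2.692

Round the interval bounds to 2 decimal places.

The population standard deviation σ is unknown (only the sample standard deviation s is given), so use a t-interval with df = n - 1 = 36 - 1 = 35.

For 95% confidence with df = 35, t* = 2.030 (from t-table)

Standard error: SE = s/√n = 6/√36 = 1.000000

Margin of error: E = t* × SE = 2.030 × 1.000000 = 2.0300

T-interval: x̄ ± E = 60 ± 2.0300 = (57.9700, 62.0300)

Rounded to 2 decimal places:

(57.97, 62.03)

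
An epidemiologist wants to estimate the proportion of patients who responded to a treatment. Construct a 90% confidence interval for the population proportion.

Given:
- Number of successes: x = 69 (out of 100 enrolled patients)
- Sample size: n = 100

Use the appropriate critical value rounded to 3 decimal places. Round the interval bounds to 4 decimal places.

Sample proportion: p̂ = 69/100 = 0.690000

Check conditions for normal approximation:
  np̂ = 69 ≥ 10 ✓
  n(1-p̂) = 31 ≥ 10 ✓

The sample is large enough, so use a z-interval (normal approximation) for the proportion.

For 90% confidence, z* = 1.645 (from standard normal table)

Standard error: SE = √(p̂(1-p̂)/n) = √(0.690000×0.310000/100) = 0.04624932

Margin of error: E = z* × SE = 1.645 × 0.04624932 = 0.076080

Z-interval: p̂ ± E = 0.690000 ± 0.076080 = (0.613920, 0.766080)

Rounded to 4 decimal places:

(0.6139, 0.7661)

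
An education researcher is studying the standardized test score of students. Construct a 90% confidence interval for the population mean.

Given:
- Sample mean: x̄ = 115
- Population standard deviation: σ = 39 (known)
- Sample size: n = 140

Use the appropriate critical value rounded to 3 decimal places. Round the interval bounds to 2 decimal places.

The population standard deviation σ is known, so use a z-interval (standard normal critical value).

For 90% confidence, z* = 1.645 (from standard normal table)

Standard error: SE = σ/√n = 39/√140 = 3.296102

Margin of error: E = z* × SE = 1.645 × 3.296102 = 5.4221

Z-interval: x̄ ± E = 115 ± 5.4221 = (109.5779, 120.4221)

Rounded to 2 decimal places:

(109.58, 120.42)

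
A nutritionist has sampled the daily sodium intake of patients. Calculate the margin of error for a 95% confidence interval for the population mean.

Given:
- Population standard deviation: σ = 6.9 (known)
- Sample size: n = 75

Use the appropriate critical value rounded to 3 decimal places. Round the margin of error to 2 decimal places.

The population standard deviation σ is known, so use the z-interval margin of error formula.

For 95% confidence, z* = 1.96 (from standard normal table)

Margin of error formula for z-interval: E = z* × σ/√n

E = 1.96 × 6.9/√75
  = 1.96 × 0.796743
  = 1.5616

Rounded to 2 decimal places:

1.56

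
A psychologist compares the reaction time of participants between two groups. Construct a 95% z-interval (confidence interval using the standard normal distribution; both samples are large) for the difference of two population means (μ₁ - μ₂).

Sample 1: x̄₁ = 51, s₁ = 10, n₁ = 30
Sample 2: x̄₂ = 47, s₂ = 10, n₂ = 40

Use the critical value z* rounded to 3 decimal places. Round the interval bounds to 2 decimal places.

Both samples are large (n₁ = 30 ≥ 30, n₂ = 40 ≥ 30), so a z-interval for the difference of means applies.

Point estimate: x̄₁ - x̄₂ = 51 - 47 = 4

Standard error: SE = √(s₁²/n₁ + s₂²/n₂)
= √(10²/30 + 10²/40)
= √(3.333333 + 2.500000)
= 2.415229

For 95% confidence, z* = 1.96 (from standard normal table)
Margin of error: E = z* × SE = 1.96 × 2.415229 = 4.7338

Z-interval: (x̄₁ - x̄₂) ± E = 4 ± 4.7338 = (-0.7338, 8.7338)

Rounded to 2 decimal places:

(-0.73, 8.73)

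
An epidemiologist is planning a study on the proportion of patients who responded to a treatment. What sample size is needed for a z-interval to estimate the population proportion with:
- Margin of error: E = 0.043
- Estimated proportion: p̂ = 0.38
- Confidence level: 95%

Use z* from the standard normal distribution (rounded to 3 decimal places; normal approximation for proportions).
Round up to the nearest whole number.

Using z* for proportion z-interval (normal approximation).

For 95% confidence, z* = 1.96 (from standard normal table)

Sample size formula for proportion z-interval: n = z*²p̂(1-p̂)/E²

n = 1.96² × 0.38 × 0.62 / 0.043²
  = 3.8416 × 0.2356 / 0.001849
  = 489.4975

Round up to the nearest whole number: n = 490

490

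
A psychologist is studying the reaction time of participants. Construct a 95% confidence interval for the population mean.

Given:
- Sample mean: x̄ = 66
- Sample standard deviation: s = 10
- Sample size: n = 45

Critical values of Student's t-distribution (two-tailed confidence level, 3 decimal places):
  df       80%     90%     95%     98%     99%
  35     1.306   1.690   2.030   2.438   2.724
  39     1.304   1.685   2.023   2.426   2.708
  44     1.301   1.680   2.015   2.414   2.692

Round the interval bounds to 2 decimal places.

The population standard deviation σ is unknown (only the sample standard deviation s is given), so use a t-interval with df = n - 1 = 45 - 1 = 44.

For 95% confidence with df = 44, t* = 2.015 (from t-table)

Standard error: SE = s/√n = 10/√45 = 1.490712

Margin of error: E = t* × SE = 2.015 × 1.490712 = 3.0038

T-interval: x̄ ± E = 66 ± 3.0038 = (62.9962, 69.0038)

Rounded to 2 decimal places:

(63.00, 69.00)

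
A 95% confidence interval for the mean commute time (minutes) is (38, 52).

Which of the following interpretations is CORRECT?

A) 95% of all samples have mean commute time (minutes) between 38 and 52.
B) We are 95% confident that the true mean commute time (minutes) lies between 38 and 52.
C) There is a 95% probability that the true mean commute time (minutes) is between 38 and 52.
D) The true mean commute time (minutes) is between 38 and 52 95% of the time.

A confidence interval represents our confidence in the procedure, not a probability statement about the parameter.

Key concept: If we repeated this sampling process many times and computed a 95% CI each time, about 95% of those intervals would contain the true population parameter.

For this specific interval (38, 52):
- Midpoint (point estimate): 45
- Margin of error: 7

The correct interpretation is the one stating confidence that the true parameter lies in the interval — option B.

B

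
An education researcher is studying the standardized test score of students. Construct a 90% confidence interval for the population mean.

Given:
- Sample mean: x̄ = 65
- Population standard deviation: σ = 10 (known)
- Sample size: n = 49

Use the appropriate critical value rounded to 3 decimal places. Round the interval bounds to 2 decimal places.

The population standard deviation σ is known, so use a z-interval (standard normal critical value).

For 90% confidence, z* = 1.645 (from standard normal table)

Standard error: SE = σ/√n = 10/√49 = 1.428571

Margin of error: E = z* × SE = 1.645 × 1.428571 = 2.3500

Z-interval: x̄ ± E = 65 ± 2.3500 = (62.6500, 67.3500)

Rounded to 2 decimal places:

(62.65, 67.35)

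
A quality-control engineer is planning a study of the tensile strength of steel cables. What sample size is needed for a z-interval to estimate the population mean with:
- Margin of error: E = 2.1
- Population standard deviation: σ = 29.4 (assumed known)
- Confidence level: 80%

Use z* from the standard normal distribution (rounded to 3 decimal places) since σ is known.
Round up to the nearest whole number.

Using z* since population σ is known (z-interval formula).

For 80% confidence, z* = 1.282 (from standard normal table)

Sample size formula for z-interval: n = (z*σ/E)²

n = (1.282 × 29.4 / 2.1)²
  = (17.948000)²
  = 322.1307

Round up to the nearest whole number: n = 323

323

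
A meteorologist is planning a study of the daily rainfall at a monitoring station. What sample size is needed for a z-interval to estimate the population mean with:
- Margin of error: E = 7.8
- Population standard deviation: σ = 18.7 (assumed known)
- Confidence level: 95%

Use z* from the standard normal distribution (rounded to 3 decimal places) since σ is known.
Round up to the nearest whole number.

Using z* since population σ is known (z-interval formula).

For 95% confidence, z* = 1.96 (from standard normal table)

Sample size formula for z-interval: n = (z*σ/E)²

n = (1.96 × 18.7 / 7.8)²
  = (4.698974)²
  = 22.0804

Round up to the nearest whole number: n = 23

23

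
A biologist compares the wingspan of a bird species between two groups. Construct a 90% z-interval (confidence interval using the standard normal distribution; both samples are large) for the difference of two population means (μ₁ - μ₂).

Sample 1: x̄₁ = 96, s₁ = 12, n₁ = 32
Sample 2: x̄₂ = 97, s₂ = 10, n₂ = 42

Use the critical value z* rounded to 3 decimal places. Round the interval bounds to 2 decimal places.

Both samples are large (n₁ = 32 ≥ 30, n₂ = 42 ≥ 30), so a z-interval for the difference of means applies.

Point estimate: x̄₁ - x̄₂ = 96 - 97 = -1

Standard error: SE = √(s₁²/n₁ + s₂²/n₂)
= √(12²/32 + 10²/42)
= √(4.500000 + 2.380952)
= 2.623157

For 90% confidence, z* = 1.645 (from standard normal table)
Margin of error: E = z* × SE = 1.645 × 2.623157 = 4.3151

Z-interval: (x̄₁ - x̄₂) ± E = -1 ± 4.3151 = (-5.3151, 3.3151)

Rounded to 2 decimal places:

(-5.32, 3.32)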